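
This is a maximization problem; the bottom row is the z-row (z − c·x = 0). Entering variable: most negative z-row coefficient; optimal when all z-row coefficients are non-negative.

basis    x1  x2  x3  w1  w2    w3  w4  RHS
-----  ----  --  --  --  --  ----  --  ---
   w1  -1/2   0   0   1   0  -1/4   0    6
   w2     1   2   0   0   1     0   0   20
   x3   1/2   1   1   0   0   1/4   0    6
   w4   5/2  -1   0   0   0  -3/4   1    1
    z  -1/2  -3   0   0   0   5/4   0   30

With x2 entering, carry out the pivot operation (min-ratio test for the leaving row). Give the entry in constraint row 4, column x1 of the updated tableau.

3

Ratio test on column x2 — row 1: entry 0 ≤ 0; row 2: 20/2 = 10; row 3: 6/1 = 6; row 4: entry -1 ≤ 0. Minimum is 6 at row 3 (x3 leaves); pivot element 1.
Divide row 3 by 1; eliminate column x2 from the other rows.
Row 4 update in column x1: 5/2 − (-1)·(1/2) = 3.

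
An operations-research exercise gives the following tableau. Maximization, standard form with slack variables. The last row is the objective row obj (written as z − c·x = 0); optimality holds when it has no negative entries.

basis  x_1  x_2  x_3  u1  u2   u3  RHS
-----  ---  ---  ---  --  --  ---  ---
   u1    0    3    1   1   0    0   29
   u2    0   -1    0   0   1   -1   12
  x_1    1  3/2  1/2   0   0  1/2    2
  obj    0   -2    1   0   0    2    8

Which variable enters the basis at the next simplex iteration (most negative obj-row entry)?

x_2

Negative obj-row entries: x_2: -2.
The most negative is -2 in column x_2, so x_2 enters.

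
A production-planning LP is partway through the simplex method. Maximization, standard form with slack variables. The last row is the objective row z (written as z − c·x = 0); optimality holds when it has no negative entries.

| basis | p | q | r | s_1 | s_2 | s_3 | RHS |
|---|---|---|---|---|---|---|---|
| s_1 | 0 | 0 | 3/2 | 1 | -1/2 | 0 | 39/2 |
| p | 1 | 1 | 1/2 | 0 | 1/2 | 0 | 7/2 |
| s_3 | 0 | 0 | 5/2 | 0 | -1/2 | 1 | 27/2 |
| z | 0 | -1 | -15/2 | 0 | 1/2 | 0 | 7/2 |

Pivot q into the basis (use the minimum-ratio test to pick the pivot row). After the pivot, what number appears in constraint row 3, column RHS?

Ratio test on column q — row 1: entry 0 ≤ 0; row 2: (7/2)/1 = 7/2; row 3: entry 0 ≤ 0. Minimum is 7/2 at row 2 (p leaves); pivot element 1.
Divide row 2 by 1; eliminate column q from the other rows.
Row 3 update in column RHS: 27/2 − 0·(7/2) = 27/2.

27/2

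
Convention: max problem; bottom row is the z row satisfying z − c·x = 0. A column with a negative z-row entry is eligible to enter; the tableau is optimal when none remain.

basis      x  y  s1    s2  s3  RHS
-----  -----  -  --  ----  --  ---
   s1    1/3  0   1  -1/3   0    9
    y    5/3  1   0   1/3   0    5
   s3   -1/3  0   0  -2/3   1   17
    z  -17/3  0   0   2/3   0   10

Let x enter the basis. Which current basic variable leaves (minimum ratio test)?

y

Column x entries and ratios — s1: 9/(1/3) = 27; y: 5/(5/3) = 3; s3: -1/3 ≤ 0, skip.
Smallest ratio is 3 in the row of y, so y leaves.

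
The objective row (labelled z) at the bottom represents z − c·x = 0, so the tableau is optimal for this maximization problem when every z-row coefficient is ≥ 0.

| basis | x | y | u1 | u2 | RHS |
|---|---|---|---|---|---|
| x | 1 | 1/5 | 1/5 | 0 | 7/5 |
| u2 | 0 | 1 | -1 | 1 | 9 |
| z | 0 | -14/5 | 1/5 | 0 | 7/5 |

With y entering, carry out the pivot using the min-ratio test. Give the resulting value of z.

21

Ratio test on column y — row 1: (7/5)/(1/5) = 7; row 2: 9/1 = 9. Minimum is 7 at row 1 (x leaves); pivot element 1/5.
Pivot on row 1; the z-row RHS becomes 7/5 − (-14/5)·7 = 21.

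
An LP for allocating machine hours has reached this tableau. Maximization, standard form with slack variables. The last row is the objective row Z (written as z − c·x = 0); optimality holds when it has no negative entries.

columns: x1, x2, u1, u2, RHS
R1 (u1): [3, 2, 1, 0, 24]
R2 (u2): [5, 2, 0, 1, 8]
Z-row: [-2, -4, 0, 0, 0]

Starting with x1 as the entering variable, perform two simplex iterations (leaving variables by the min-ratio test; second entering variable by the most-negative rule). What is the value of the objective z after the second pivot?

16

Ratio test on column x1 — row 1: 24/3 = 8; row 2: 8/5 = 8/5. Minimum is 8/5 at row 2 (u2 leaves); pivot element 5.
Pivot on row 2; the Z-row RHS becomes 0 − (-2)·(8/5) = 16/5.
Next entering variable (most negative Z-row entry -16/5): x2.
Ratio test on column x2 — row 1: (96/5)/(4/5) = 24; row 2: (8/5)/(2/5) = 4. Minimum is 4 at row 2 (x1 leaves); pivot element 2/5.
After the second pivot the Z-row RHS is 16/5 − (-16/5)·4 = 16.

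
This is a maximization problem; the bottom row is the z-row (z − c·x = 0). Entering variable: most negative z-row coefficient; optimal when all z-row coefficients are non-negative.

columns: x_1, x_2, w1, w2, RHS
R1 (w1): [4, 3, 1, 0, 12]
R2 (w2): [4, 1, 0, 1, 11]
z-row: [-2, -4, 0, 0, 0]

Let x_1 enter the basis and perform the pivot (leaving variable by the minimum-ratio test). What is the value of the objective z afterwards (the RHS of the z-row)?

11/2

Ratio test on column x_1 — row 1: 12/4 = 3; row 2: 11/4 = 11/4. Minimum is 11/4 at row 2 (w2 leaves); pivot element 4.
Pivot on row 2; the z-row RHS becomes 0 − (-2)·(11/4) = 11/2.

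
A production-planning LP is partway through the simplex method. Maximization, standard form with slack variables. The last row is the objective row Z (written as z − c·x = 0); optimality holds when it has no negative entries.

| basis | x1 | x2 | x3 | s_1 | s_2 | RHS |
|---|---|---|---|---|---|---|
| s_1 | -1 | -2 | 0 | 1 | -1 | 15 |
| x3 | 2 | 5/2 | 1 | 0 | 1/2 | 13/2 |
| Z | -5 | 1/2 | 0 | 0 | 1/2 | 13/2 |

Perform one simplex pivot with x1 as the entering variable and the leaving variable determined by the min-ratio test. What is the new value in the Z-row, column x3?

5/2

Ratio test on column x1 — row 1: entry -1 ≤ 0; row 2: (13/2)/2 = 13/4. Minimum is 13/4 at row 2 (x3 leaves); pivot element 2.
Divide row 2 by 2; eliminate column x1 from the other rows.
Z-row update in column x3: 0 − (-5)·(1/2) = 5/2.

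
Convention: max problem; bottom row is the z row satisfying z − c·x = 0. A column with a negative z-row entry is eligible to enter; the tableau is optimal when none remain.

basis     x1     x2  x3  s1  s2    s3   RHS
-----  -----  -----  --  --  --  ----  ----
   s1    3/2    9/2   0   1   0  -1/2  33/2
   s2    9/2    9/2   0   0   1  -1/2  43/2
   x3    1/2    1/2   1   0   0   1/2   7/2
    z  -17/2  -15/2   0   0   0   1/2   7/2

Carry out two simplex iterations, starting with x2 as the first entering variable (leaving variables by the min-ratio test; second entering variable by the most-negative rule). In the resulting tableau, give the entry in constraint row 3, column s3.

5/9

Ratio test on column x2 — row 1: (33/2)/(9/2) = 11/3; row 2: (43/2)/(9/2) = 43/9; row 3: (7/2)/(1/2) = 7. Minimum is 11/3 at row 1 (s1 leaves); pivot element 9/2.
Divide row 1 by 9/2; eliminate column x2 from the other rows.
Second iteration: most negative z-row entry is -6 in column x1, so x1 enters.
Ratio test on column x1 — row 1: (11/3)/(1/3) = 11; row 2: 5/3 = 5/3; row 3: (5/3)/(1/3) = 5. Minimum is 5/3 at row 2 (s2 leaves); pivot element 3.
Divide row 2 by 3; eliminate column x1 from the other rows.
After both pivots, the entry at constraint row 3, column s3 is 5/9.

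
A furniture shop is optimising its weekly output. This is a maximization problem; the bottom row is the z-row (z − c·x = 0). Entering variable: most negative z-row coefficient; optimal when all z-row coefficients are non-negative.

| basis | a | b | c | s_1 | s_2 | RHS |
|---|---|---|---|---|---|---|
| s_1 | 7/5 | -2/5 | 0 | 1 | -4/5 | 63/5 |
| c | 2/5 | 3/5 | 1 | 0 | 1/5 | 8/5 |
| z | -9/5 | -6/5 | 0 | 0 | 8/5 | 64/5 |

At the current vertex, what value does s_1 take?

s_1 is basic (row 1); its value is the RHS of that row, 63/5.

63/5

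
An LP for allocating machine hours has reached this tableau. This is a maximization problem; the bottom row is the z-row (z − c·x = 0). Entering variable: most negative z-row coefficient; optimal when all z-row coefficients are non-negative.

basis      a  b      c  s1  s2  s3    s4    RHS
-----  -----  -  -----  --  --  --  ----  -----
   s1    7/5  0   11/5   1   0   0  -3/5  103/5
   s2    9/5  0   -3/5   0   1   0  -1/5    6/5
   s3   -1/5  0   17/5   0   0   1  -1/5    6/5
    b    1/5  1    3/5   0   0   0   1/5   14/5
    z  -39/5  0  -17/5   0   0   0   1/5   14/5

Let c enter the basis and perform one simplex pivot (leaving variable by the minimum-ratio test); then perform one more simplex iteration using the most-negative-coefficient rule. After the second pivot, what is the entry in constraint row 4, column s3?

Ratio test on column c — row 1: (103/5)/(11/5) = 103/11; row 2: entry -3/5 ≤ 0; row 3: (6/5)/(17/5) = 6/17; row 4: (14/5)/(3/5) = 14/3. Minimum is 6/17 at row 3 (s3 leaves); pivot element 17/5.
Divide row 3 by 17/5; eliminate column c from the other rows.
Second iteration: most negative z-row entry is -8 in column a, so a enters.
Ratio test on column a — row 1: (337/17)/(26/17) = 337/26; row 2: (24/17)/(30/17) = 4/5; row 3: entry -1/17 ≤ 0; row 4: (44/17)/(4/17) = 11. Minimum is 4/5 at row 2 (s2 leaves); pivot element 30/17.
Divide row 2 by 30/17; eliminate column a from the other rows.
After both pivots, the entry at constraint row 4, column s3 is -1/5.

-1/5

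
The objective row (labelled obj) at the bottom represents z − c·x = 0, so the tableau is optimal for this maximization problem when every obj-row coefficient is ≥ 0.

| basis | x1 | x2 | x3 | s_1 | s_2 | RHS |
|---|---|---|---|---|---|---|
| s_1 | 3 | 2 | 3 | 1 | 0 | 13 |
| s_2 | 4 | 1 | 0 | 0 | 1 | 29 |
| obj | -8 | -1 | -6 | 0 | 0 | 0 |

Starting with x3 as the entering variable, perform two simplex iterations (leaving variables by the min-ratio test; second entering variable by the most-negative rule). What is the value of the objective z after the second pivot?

Ratio test on column x3 — row 1: 13/3 = 13/3; row 2: entry 0 ≤ 0. Minimum is 13/3 at row 1 (s_1 leaves); pivot element 3.
Pivot on row 1; the obj-row RHS becomes 0 − (-6)·(13/3) = 26.
Next entering variable (most negative obj-row entry -2): x1.
Ratio test on column x1 — row 1: (13/3)/1 = 13/3; row 2: 29/4 = 29/4. Minimum is 13/3 at row 1 (x3 leaves); pivot element 1.
After the second pivot the obj-row RHS is 26 − (-2)·(13/3) = 104/3.

104/3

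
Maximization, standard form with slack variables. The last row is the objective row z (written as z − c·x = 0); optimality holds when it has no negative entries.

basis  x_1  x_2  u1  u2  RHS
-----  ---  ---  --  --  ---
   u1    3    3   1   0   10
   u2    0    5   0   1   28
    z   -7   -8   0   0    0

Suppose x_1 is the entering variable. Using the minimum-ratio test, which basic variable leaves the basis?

Column x_1 entries and ratios — u1: 10/3 = 10/3; u2: 0 ≤ 0, skip.
Smallest ratio is 10/3 in the row of u1, so u1 leaves.

u1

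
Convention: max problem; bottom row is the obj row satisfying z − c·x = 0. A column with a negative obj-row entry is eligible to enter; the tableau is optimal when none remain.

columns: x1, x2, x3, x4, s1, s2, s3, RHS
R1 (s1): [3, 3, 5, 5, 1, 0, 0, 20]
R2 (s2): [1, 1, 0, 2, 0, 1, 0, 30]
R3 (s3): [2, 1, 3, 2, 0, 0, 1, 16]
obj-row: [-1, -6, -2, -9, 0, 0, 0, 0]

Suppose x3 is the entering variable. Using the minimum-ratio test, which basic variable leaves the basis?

Column x3 entries and ratios — s1: 20/5 = 4; s2: 0 ≤ 0, skip; s3: 16/3 = 16/3.
Smallest ratio is 4 in the row of s1, so s1 leaves.

s1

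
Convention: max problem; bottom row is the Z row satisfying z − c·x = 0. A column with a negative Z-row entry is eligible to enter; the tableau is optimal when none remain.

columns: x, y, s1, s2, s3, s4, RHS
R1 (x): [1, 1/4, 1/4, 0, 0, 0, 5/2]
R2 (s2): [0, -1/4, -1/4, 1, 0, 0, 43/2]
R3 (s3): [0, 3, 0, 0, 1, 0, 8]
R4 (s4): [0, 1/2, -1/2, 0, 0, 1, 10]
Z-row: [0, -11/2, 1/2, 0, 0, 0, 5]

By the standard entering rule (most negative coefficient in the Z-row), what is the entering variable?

Negative Z-row entries: y: -11/2.
The most negative is -11/2 in column y, so y enters.

y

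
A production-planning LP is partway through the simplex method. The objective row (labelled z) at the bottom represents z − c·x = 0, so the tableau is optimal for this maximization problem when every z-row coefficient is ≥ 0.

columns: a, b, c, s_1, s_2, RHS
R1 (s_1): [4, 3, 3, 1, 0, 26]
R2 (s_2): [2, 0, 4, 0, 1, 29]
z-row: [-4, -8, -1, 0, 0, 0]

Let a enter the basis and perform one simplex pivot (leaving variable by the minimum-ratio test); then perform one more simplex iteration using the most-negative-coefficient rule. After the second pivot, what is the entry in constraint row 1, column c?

Ratio test on column a — row 1: 26/4 = 13/2; row 2: 29/2 = 29/2. Minimum is 13/2 at row 1 (s_1 leaves); pivot element 4.
Divide row 1 by 4; eliminate column a from the other rows.
Second iteration: most negative z-row entry is -5 in column b, so b enters.
Ratio test on column b — row 1: (13/2)/(3/4) = 26/3; row 2: entry -3/2 ≤ 0. Minimum is 26/3 at row 1 (a leaves); pivot element 3/4.
Divide row 1 by 3/4; eliminate column b from the other rows.
After both pivots, the entry at constraint row 1, column c is 1.

1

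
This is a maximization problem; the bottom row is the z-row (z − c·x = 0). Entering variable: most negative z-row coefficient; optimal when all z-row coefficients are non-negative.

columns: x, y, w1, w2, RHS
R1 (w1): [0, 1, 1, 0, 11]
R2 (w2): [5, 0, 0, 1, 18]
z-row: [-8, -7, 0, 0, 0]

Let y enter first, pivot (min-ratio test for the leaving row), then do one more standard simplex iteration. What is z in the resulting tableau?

529/5

Ratio test on column y — row 1: 11/1 = 11; row 2: entry 0 ≤ 0. Minimum is 11 at row 1 (w1 leaves); pivot element 1.
Pivot on row 1; the z-row RHS becomes 0 − (-7)·11 = 77.
Next entering variable (most negative z-row entry -8): x.
Ratio test on column x — row 1: entry 0 ≤ 0; row 2: 18/5 = 18/5. Minimum is 18/5 at row 2 (w2 leaves); pivot element 5.
After the second pivot the z-row RHS is 77 − (-8)·(18/5) = 529/5.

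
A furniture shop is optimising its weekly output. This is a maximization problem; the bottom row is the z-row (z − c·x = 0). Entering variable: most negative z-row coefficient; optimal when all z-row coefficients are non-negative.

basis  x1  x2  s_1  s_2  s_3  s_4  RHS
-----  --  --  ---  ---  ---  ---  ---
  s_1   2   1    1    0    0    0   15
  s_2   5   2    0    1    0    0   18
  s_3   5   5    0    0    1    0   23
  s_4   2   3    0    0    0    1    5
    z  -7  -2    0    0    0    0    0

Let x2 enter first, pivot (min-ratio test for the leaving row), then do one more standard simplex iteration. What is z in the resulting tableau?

35/2

Ratio test on column x2 — row 1: 15/1 = 15; row 2: 18/2 = 9; row 3: 23/5 = 23/5; row 4: 5/3 = 5/3. Minimum is 5/3 at row 4 (s_4 leaves); pivot element 3.
Pivot on row 4; the z-row RHS becomes 0 − (-2)·(5/3) = 10/3.
Next entering variable (most negative z-row entry -17/3): x1.
Ratio test on column x1 — row 1: (40/3)/(4/3) = 10; row 2: (44/3)/(11/3) = 4; row 3: (44/3)/(5/3) = 44/5; row 4: (5/3)/(2/3) = 5/2. Minimum is 5/2 at row 4 (x2 leaves); pivot element 2/3.
After the second pivot the z-row RHS is 10/3 − (-17/3)·(5/2) = 35/2.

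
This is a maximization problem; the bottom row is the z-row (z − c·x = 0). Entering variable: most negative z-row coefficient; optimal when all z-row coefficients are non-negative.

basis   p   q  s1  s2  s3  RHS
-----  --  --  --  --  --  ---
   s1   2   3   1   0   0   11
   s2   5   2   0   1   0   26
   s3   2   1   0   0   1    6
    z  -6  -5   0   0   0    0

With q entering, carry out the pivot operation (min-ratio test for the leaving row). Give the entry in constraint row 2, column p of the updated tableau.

11/3

Ratio test on column q — row 1: 11/3 = 11/3; row 2: 26/2 = 13; row 3: 6/1 = 6. Minimum is 11/3 at row 1 (s1 leaves); pivot element 3.
Divide row 1 by 3; eliminate column q from the other rows.
Row 2 update in column p: 5 − 2·(2/3) = 11/3.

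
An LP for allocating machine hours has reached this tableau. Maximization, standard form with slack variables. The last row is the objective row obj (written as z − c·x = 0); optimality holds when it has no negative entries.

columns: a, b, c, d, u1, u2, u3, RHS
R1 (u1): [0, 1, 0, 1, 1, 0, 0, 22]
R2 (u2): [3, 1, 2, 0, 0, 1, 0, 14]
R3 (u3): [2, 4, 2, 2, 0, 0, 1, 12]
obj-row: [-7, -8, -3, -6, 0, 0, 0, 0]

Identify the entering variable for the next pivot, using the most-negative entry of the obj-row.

Negative obj-row entries: a: -7, b: -8, c: -3, d: -6.
The most negative is -8 in column b, so b enters.

b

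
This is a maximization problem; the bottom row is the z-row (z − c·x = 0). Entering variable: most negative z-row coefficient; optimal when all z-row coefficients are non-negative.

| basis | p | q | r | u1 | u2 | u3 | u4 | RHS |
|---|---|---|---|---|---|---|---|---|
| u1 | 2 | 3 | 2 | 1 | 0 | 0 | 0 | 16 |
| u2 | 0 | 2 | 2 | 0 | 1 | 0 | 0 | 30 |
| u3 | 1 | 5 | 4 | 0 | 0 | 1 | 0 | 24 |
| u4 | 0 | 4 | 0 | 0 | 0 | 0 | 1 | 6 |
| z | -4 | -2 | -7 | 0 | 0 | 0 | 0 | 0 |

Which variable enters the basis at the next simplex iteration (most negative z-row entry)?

r

Negative z-row entries: p: -4, q: -2, r: -7.
The most negative is -7 in column r, so r enters.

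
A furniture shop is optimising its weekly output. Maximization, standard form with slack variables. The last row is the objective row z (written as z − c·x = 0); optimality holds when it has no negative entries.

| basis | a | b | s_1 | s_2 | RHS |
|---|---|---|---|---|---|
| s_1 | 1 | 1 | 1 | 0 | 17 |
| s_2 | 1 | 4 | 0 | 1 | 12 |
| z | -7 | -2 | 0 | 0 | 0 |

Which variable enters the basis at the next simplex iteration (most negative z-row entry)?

a

Negative z-row entries: a: -7, b: -2.
The most negative is -7 in column a, so a enters.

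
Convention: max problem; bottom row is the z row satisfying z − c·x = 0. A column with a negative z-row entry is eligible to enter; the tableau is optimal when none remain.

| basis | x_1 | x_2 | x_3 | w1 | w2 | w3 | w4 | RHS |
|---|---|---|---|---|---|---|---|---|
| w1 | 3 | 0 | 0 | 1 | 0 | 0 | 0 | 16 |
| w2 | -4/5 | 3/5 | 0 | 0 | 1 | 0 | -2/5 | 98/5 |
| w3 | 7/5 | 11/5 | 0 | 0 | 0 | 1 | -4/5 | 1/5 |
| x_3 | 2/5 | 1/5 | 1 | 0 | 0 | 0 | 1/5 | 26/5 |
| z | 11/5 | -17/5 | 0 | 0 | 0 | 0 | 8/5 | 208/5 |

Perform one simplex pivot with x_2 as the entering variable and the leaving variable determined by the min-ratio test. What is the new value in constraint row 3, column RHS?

Ratio test on column x_2 — row 1: entry 0 ≤ 0; row 2: (98/5)/(3/5) = 98/3; row 3: (1/5)/(11/5) = 1/11; row 4: (26/5)/(1/5) = 26. Minimum is 1/11 at row 3 (w3 leaves); pivot element 11/5.
Divide row 3 by 11/5; eliminate column x_2 from the other rows.
In the new row 3, the RHS entry is the old entry divided by the pivot: (1/5)/(11/5) = 1/11.

1/11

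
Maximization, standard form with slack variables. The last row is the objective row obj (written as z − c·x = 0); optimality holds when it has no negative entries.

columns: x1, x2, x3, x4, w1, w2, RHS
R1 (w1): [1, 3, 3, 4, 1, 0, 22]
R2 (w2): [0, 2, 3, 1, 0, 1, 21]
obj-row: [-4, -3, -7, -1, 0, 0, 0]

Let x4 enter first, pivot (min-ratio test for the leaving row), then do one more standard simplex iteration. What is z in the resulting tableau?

437/9

Ratio test on column x4 — row 1: 22/4 = 11/2; row 2: 21/1 = 21. Minimum is 11/2 at row 1 (w1 leaves); pivot element 4.
Pivot on row 1; the obj-row RHS becomes 0 − (-1)·(11/2) = 11/2.
Next entering variable (most negative obj-row entry -25/4): x3.
Ratio test on column x3 — row 1: (11/2)/(3/4) = 22/3; row 2: (31/2)/(9/4) = 62/9. Minimum is 62/9 at row 2 (w2 leaves); pivot element 9/4.
After the second pivot the obj-row RHS is 11/2 − (-25/4)·(62/9) = 437/9.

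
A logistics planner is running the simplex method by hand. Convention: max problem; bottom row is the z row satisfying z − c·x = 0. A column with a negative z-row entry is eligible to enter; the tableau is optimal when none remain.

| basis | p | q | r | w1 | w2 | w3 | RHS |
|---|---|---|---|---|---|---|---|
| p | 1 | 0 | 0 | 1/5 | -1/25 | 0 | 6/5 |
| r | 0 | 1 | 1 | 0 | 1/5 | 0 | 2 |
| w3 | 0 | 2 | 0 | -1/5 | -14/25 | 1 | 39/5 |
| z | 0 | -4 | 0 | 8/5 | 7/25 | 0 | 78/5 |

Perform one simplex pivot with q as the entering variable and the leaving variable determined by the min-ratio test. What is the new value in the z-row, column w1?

Ratio test on column q — row 1: entry 0 ≤ 0; row 2: 2/1 = 2; row 3: (39/5)/2 = 39/10. Minimum is 2 at row 2 (r leaves); pivot element 1.
Divide row 2 by 1; eliminate column q from the other rows.
z-row update in column w1: 8/5 − (-4)·0 = 8/5.

8/5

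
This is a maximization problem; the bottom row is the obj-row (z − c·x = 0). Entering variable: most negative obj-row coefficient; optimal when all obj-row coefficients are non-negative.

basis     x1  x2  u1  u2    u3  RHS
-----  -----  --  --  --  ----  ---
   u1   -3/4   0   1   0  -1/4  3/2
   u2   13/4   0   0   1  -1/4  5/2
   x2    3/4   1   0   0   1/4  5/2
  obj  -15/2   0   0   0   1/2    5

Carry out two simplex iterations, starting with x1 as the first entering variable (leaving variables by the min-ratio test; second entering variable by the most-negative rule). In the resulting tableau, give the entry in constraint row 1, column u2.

0

Ratio test on column x1 — row 1: entry -3/4 ≤ 0; row 2: (5/2)/(13/4) = 10/13; row 3: (5/2)/(3/4) = 10/3. Minimum is 10/13 at row 2 (u2 leaves); pivot element 13/4.
Divide row 2 by 13/4; eliminate column x1 from the other rows.
Second iteration: most negative obj-row entry is -1/13 in column u3, so u3 enters.
Ratio test on column u3 — row 1: entry -4/13 ≤ 0; row 2: entry -1/13 ≤ 0; row 3: (25/13)/(4/13) = 25/4. Minimum is 25/4 at row 3 (x2 leaves); pivot element 4/13.
Divide row 3 by 4/13; eliminate column u3 from the other rows.
After both pivots, the entry at constraint row 1, column u2 is 0.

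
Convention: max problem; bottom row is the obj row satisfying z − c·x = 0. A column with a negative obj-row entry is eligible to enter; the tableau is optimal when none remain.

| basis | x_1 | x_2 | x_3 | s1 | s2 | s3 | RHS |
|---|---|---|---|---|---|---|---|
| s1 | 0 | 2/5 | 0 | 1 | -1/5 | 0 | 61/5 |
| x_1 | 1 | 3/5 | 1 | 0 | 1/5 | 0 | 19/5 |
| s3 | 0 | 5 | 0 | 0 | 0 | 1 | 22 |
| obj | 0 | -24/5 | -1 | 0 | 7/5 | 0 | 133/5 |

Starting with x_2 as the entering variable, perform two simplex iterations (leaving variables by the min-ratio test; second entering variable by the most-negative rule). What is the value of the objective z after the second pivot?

1222/25

Ratio test on column x_2 — row 1: (61/5)/(2/5) = 61/2; row 2: (19/5)/(3/5) = 19/3; row 3: 22/5 = 22/5. Minimum is 22/5 at row 3 (s3 leaves); pivot element 5.
Pivot on row 3; the obj-row RHS becomes 133/5 − (-24/5)·(22/5) = 1193/25.
Next entering variable (most negative obj-row entry -1): x_3.
Ratio test on column x_3 — row 1: entry 0 ≤ 0; row 2: (29/25)/1 = 29/25; row 3: entry 0 ≤ 0. Minimum is 29/25 at row 2 (x_1 leaves); pivot element 1.
After the second pivot the obj-row RHS is 1193/25 − (-1)·(29/25) = 1222/25.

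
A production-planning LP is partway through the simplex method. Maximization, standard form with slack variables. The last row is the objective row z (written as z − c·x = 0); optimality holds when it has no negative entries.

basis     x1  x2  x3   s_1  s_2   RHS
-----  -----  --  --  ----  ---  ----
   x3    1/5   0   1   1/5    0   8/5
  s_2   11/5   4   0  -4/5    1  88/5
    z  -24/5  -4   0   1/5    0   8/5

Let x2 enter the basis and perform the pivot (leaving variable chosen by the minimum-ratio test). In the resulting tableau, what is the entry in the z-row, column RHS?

96/5

Ratio test on column x2 — row 1: entry 0 ≤ 0; row 2: (88/5)/4 = 22/5. Minimum is 22/5 at row 2 (s_2 leaves); pivot element 4.
Divide row 2 by 4; eliminate column x2 from the other rows.
z-row update in column RHS: 8/5 − (-4)·(22/5) = 96/5.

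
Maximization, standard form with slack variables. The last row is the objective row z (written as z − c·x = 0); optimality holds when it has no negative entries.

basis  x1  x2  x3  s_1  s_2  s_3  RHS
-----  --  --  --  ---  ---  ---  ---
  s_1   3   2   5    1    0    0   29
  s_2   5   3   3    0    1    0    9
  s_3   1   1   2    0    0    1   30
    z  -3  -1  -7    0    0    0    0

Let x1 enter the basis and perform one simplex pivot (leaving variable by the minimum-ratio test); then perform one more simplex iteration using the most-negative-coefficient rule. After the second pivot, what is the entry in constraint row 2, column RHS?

3

Ratio test on column x1 — row 1: 29/3 = 29/3; row 2: 9/5 = 9/5; row 3: 30/1 = 30. Minimum is 9/5 at row 2 (s_2 leaves); pivot element 5.
Divide row 2 by 5; eliminate column x1 from the other rows.
Second iteration: most negative z-row entry is -26/5 in column x3, so x3 enters.
Ratio test on column x3 — row 1: (118/5)/(16/5) = 59/8; row 2: (9/5)/(3/5) = 3; row 3: (141/5)/(7/5) = 141/7. Minimum is 3 at row 2 (x1 leaves); pivot element 3/5.
Divide row 2 by 3/5; eliminate column x3 from the other rows.
After both pivots, the entry at constraint row 2, column RHS is 3.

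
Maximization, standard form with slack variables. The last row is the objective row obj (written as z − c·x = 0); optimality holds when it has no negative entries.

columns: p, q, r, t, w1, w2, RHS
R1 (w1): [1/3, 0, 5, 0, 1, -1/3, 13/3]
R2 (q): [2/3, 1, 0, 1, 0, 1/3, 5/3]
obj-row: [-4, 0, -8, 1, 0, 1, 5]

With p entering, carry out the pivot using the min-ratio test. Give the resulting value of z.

15

Ratio test on column p — row 1: (13/3)/(1/3) = 13; row 2: (5/3)/(2/3) = 5/2. Minimum is 5/2 at row 2 (q leaves); pivot element 2/3.
Pivot on row 2; the obj-row RHS becomes 5 − (-4)·(5/2) = 15.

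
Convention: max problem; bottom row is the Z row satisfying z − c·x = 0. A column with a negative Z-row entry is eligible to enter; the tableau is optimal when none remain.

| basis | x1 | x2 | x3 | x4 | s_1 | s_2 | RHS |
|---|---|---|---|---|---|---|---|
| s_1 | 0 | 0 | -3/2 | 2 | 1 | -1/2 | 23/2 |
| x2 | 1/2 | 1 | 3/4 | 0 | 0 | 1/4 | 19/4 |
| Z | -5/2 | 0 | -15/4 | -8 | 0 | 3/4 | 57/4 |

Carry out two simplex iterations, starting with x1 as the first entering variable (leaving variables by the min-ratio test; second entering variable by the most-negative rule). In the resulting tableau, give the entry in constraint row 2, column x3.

3/2

Ratio test on column x1 — row 1: entry 0 ≤ 0; row 2: (19/4)/(1/2) = 19/2. Minimum is 19/2 at row 2 (x2 leaves); pivot element 1/2.
Divide row 2 by 1/2; eliminate column x1 from the other rows.
Second iteration: most negative Z-row entry is -8 in column x4, so x4 enters.
Ratio test on column x4 — row 1: (23/2)/2 = 23/4; row 2: entry 0 ≤ 0. Minimum is 23/4 at row 1 (s_1 leaves); pivot element 2.
Divide row 1 by 2; eliminate column x4 from the other rows.
After both pivots, the entry at constraint row 2, column x3 is 3/2.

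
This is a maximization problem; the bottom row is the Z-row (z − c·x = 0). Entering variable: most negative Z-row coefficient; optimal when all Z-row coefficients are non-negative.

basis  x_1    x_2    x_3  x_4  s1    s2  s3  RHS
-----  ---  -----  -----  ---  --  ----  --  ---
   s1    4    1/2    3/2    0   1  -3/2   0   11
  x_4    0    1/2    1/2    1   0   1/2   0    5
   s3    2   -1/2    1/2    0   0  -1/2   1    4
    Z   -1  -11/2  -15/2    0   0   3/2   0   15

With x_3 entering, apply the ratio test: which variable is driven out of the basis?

s1

Column x_3 entries and ratios — s1: 11/(3/2) = 22/3; x_4: 5/(1/2) = 10; s3: 4/(1/2) = 8.
Smallest ratio is 22/3 in the row of s1, so s1 leaves.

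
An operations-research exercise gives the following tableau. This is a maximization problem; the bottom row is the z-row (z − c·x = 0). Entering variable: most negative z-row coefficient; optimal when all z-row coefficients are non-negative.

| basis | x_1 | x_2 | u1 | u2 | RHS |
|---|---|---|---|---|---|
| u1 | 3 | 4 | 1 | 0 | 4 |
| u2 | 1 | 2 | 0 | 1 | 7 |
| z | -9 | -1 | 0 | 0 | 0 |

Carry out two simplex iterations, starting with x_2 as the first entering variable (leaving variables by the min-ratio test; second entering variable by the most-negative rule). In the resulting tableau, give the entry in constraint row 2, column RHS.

Ratio test on column x_2 — row 1: 4/4 = 1; row 2: 7/2 = 7/2. Minimum is 1 at row 1 (u1 leaves); pivot element 4.
Divide row 1 by 4; eliminate column x_2 from the other rows.
Second iteration: most negative z-row entry is -33/4 in column x_1, so x_1 enters.
Ratio test on column x_1 — row 1: 1/(3/4) = 4/3; row 2: entry -1/2 ≤ 0. Minimum is 4/3 at row 1 (x_2 leaves); pivot element 3/4.
Divide row 1 by 3/4; eliminate column x_1 from the other rows.
After both pivots, the entry at constraint row 2, column RHS is 17/3.

17/3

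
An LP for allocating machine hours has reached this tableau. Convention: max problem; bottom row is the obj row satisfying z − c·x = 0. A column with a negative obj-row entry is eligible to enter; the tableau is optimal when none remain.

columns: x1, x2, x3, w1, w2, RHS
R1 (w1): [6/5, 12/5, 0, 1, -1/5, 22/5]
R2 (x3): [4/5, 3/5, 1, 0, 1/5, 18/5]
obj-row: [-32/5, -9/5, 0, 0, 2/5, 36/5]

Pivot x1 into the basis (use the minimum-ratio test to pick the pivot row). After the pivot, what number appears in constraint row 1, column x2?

2

Ratio test on column x1 — row 1: (22/5)/(6/5) = 11/3; row 2: (18/5)/(4/5) = 9/2. Minimum is 11/3 at row 1 (w1 leaves); pivot element 6/5.
Divide row 1 by 6/5; eliminate column x1 from the other rows.
In the new row 1, the x2 entry is the old entry divided by the pivot: (12/5)/(6/5) = 2.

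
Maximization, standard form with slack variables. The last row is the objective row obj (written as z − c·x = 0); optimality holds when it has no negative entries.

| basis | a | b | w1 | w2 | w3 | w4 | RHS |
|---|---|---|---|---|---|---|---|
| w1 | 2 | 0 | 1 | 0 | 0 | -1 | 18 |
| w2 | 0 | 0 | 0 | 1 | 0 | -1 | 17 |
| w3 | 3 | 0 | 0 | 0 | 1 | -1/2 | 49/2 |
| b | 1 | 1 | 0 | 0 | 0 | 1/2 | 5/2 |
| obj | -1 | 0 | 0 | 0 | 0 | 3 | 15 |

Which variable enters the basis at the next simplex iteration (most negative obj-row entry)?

a

Negative obj-row entries: a: -1.
The most negative is -1 in column a, so a enters.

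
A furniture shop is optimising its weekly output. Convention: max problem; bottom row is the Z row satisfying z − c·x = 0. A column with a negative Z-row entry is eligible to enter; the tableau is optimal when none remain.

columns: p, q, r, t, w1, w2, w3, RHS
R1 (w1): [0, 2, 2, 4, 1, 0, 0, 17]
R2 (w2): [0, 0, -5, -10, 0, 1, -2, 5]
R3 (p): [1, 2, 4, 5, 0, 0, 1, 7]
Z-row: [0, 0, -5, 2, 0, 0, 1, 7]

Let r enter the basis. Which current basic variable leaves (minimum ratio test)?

Column r entries and ratios — w1: 17/2 = 17/2; w2: -5 ≤ 0, skip; p: 7/4 = 7/4.
Smallest ratio is 7/4 in the row of p, so p leaves.

p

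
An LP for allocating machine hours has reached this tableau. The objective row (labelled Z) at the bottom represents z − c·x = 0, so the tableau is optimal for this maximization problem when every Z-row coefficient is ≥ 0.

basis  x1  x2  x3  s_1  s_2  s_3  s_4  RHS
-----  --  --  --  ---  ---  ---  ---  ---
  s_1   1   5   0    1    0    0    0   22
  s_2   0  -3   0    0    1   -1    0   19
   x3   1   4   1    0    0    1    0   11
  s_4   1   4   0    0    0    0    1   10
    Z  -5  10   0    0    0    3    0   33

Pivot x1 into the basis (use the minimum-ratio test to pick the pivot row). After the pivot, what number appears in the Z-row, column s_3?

Ratio test on column x1 — row 1: 22/1 = 22; row 2: entry 0 ≤ 0; row 3: 11/1 = 11; row 4: 10/1 = 10. Minimum is 10 at row 4 (s_4 leaves); pivot element 1.
Divide row 4 by 1; eliminate column x1 from the other rows.
Z-row update in column s_3: 3 − (-5)·0 = 3.

3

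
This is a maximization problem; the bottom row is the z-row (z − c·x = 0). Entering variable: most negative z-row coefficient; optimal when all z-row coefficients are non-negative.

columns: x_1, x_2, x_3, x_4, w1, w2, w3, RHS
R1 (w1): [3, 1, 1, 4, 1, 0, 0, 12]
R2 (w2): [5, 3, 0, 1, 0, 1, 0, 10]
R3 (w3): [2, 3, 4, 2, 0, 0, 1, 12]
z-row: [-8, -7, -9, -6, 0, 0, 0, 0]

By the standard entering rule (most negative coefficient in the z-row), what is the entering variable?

Negative z-row entries: x_1: -8, x_2: -7, x_3: -9, x_4: -6.
The most negative is -9 in column x_3, so x_3 enters.

x_3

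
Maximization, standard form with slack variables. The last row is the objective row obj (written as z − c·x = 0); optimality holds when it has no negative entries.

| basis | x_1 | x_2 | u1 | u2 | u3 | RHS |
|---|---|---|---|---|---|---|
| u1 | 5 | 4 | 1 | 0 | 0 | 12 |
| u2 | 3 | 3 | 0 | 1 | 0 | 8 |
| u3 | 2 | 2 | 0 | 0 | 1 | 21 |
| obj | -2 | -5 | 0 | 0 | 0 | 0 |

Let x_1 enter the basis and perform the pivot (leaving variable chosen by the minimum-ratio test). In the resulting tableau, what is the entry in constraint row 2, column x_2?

3/5

Ratio test on column x_1 — row 1: 12/5 = 12/5; row 2: 8/3 = 8/3; row 3: 21/2 = 21/2. Minimum is 12/5 at row 1 (u1 leaves); pivot element 5.
Divide row 1 by 5; eliminate column x_1 from the other rows.
Row 2 update in column x_2: 3 − 3·(4/5) = 3/5.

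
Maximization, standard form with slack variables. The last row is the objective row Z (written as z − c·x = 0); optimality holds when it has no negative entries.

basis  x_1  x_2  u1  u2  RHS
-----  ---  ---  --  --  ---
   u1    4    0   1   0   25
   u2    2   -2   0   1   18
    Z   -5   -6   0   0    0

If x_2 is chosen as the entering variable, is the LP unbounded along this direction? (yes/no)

Every constraint-row entry in column x_2 is ≤ 0, so increasing x_2 is unbounded.

yes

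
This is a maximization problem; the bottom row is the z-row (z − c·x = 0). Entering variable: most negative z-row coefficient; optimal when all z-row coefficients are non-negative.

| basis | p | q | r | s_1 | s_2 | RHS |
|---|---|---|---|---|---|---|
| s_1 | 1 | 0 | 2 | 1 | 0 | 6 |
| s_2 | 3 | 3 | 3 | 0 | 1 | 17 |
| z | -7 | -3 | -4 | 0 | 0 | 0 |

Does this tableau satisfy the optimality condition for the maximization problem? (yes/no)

no

The z-row has a negative entry -7 in column p, so it is not optimal.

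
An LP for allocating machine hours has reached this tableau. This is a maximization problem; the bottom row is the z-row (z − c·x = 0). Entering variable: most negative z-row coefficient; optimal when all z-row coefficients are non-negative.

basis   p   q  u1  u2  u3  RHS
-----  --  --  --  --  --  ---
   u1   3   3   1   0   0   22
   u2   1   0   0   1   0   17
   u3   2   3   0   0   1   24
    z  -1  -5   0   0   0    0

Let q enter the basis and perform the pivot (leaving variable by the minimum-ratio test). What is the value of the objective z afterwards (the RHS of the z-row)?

110/3

Ratio test on column q — row 1: 22/3 = 22/3; row 2: entry 0 ≤ 0; row 3: 24/3 = 8. Minimum is 22/3 at row 1 (u1 leaves); pivot element 3.
Pivot on row 1; the z-row RHS becomes 0 − (-5)·(22/3) = 110/3.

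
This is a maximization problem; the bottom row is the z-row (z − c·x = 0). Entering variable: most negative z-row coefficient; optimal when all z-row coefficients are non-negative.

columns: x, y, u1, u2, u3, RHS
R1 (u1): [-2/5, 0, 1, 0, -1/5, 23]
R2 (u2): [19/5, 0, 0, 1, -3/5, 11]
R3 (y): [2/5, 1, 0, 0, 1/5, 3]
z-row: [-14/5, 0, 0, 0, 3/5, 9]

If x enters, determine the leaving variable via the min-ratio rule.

u2

Column x entries and ratios — u1: -2/5 ≤ 0, skip; u2: 11/(19/5) = 55/19; y: 3/(2/5) = 15/2.
Smallest ratio is 55/19 in the row of u2, so u2 leaves.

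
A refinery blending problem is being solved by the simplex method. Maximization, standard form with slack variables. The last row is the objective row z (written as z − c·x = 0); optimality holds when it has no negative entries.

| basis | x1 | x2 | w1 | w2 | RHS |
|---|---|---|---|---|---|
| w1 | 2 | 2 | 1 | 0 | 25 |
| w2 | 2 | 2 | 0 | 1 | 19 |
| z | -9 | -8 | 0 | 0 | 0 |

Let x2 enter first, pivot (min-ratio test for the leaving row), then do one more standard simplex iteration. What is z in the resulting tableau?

171/2

Ratio test on column x2 — row 1: 25/2 = 25/2; row 2: 19/2 = 19/2. Minimum is 19/2 at row 2 (w2 leaves); pivot element 2.
Pivot on row 2; the z-row RHS becomes 0 − (-8)·(19/2) = 76.
Next entering variable (most negative z-row entry -1): x1.
Ratio test on column x1 — row 1: entry 0 ≤ 0; row 2: (19/2)/1 = 19/2. Minimum is 19/2 at row 2 (x2 leaves); pivot element 1.
After the second pivot the z-row RHS is 76 − (-1)·(19/2) = 171/2.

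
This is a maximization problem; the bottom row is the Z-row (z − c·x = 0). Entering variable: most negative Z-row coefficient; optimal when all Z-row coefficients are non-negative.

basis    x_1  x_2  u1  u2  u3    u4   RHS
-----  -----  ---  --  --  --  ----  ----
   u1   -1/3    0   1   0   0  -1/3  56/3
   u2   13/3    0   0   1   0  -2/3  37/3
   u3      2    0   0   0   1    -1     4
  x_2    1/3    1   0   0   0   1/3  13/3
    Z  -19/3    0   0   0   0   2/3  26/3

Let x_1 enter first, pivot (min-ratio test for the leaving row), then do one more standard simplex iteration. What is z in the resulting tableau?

Ratio test on column x_1 — row 1: entry -1/3 ≤ 0; row 2: (37/3)/(13/3) = 37/13; row 3: 4/2 = 2; row 4: (13/3)/(1/3) = 13. Minimum is 2 at row 3 (u3 leaves); pivot element 2.
Pivot on row 3; the Z-row RHS becomes 26/3 − (-19/3)·2 = 64/3.
Next entering variable (most negative Z-row entry -5/2): u4.
Ratio test on column u4 — row 1: entry -1/2 ≤ 0; row 2: (11/3)/(3/2) = 22/9; row 3: entry -1/2 ≤ 0; row 4: (11/3)/(1/2) = 22/3. Minimum is 22/9 at row 2 (u2 leaves); pivot element 3/2.
After the second pivot the Z-row RHS is 64/3 − (-5/2)·(22/9) = 247/9.

247/9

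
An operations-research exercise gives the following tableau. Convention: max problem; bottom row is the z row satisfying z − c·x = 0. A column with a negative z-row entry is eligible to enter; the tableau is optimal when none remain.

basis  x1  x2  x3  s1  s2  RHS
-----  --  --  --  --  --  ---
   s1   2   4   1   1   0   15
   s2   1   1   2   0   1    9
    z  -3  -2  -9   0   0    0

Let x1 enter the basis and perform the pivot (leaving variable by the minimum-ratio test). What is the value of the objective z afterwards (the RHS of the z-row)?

Ratio test on column x1 — row 1: 15/2 = 15/2; row 2: 9/1 = 9. Minimum is 15/2 at row 1 (s1 leaves); pivot element 2.
Pivot on row 1; the z-row RHS becomes 0 − (-3)·(15/2) = 45/2.

45/2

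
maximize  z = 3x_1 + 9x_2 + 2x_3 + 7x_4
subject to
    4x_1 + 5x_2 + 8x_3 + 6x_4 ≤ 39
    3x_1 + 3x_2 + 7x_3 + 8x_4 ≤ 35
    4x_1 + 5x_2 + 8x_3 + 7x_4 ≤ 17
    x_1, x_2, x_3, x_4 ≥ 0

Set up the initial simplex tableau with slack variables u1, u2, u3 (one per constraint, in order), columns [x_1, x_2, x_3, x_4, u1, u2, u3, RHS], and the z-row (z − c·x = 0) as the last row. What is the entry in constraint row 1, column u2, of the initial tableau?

Slack u2 belongs to constraint 2; its column is the unit vector e_2, so the entry in row 1 is 0.

0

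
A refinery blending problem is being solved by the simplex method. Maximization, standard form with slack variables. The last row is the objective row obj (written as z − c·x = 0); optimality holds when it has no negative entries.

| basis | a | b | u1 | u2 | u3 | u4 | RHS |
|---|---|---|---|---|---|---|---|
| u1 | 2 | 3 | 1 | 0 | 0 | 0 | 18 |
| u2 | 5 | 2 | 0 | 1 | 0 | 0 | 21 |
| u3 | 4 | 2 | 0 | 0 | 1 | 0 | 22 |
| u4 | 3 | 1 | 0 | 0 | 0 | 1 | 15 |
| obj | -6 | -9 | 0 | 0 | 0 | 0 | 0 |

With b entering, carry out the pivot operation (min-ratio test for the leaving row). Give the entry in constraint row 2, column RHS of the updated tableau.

Ratio test on column b — row 1: 18/3 = 6; row 2: 21/2 = 21/2; row 3: 22/2 = 11; row 4: 15/1 = 15. Minimum is 6 at row 1 (u1 leaves); pivot element 3.
Divide row 1 by 3; eliminate column b from the other rows.
Row 2 update in column RHS: 21 − 2·6 = 9.

9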